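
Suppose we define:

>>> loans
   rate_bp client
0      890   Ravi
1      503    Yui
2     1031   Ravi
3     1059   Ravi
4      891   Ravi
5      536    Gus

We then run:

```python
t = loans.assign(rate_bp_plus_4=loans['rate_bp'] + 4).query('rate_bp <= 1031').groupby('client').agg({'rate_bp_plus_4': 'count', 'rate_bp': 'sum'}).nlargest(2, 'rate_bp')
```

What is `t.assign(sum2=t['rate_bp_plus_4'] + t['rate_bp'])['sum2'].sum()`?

3352

add column rate_bp_plus_4 = loans['rate_bp'] + 4:
   rate_bp client  rate_bp_plus_4
0      890   Ravi             894
1      503    Yui             507
2     1031   Ravi            1035
3     1059   Ravi            1063
4      891   Ravi             895
5      536    Gus             540
filter rows where rate_bp <= 1031:
   rate_bp client  rate_bp_plus_4
0      890   Ravi             894
1      503    Yui             507
2     1031   Ravi            1035
4      891   Ravi             895
5      536    Gus             540
group by client: count(rate_bp_plus_4), sum(rate_bp):
        rate_bp_plus_4  rate_bp
client                         
Gus                  1      536
Ravi                 3     2812
Yui                  1      503
take 2 rows with largest rate_bp:
        rate_bp_plus_4  rate_bp
client                         
Ravi                 3     2812
Gus                  1      536
add column sum2 = t['rate_bp_plus_4'] + t['rate_bp']:
        rate_bp_plus_4  rate_bp  sum2
client                               
Ravi                 3     2812  2815
Gus                  1      536   537
Taking the sum of column 'sum2' gives 3352.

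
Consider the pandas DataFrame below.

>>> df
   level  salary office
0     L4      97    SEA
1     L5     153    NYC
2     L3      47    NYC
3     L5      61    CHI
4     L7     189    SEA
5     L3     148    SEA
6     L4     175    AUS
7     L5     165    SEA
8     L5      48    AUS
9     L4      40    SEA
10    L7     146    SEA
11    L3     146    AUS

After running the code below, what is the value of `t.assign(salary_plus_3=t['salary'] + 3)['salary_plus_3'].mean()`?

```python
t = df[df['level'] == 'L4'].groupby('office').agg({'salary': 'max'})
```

139.0

filter rows where level == 'L4':
  level  salary office
0    L4      97    SEA
6    L4     175    AUS
9    L4      40    SEA
group by office, max of salary:
        salary
office        
AUS        175
SEA         97
add column salary_plus_3 = t['salary'] + 3:
        salary  salary_plus_3
office                       
AUS        175            178
SEA         97            100
The mean of column 'salary_plus_3' is 139.0.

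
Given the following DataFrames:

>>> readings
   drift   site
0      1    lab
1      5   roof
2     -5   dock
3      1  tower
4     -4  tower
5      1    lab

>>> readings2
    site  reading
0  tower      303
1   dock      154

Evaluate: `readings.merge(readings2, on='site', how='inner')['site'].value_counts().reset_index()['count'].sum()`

3

merge on 'site' (how='inner') → 3 rows:
   drift   site  reading
0     -5   dock      154
1      1  tower      303
2     -4  tower      303
value_counts of site:
site
tower    2
dock     1
Name: count, dtype: int64
reset_index():
    site  count
0  tower      2
1   dock      1
Finally, sum of column 'count' = 3.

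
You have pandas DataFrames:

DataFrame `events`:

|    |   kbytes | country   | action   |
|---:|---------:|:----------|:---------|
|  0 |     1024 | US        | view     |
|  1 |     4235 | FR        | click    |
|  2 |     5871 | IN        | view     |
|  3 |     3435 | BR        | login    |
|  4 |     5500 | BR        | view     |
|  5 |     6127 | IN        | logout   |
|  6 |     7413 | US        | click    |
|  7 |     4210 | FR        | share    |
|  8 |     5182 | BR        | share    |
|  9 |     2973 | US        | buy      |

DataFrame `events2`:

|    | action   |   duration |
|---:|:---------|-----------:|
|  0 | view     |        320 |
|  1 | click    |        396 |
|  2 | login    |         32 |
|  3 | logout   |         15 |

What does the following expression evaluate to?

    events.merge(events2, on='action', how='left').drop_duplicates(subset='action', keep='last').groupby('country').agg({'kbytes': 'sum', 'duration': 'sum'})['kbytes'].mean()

merge on 'action' (how='left') → 10 rows:
   kbytes country  action  duration
0    1024      US    view     320.0
1    4235      FR   click     396.0
2    5871      IN    view     320.0
3    3435      BR   login      32.0
4    5500      BR    view     320.0
5    6127      IN  logout      15.0
6    7413      US   click     396.0
7    4210      FR   share       NaN
8    5182      BR   share       NaN
9    2973      US     buy       NaN
drop duplicate action (keep=last):
   kbytes country  action  duration
3    3435      BR   login      32.0
4    5500      BR    view     320.0
5    6127      IN  logout      15.0
6    7413      US   click     396.0
8    5182      BR   share       NaN
9    2973      US     buy       NaN
group by country: sum(kbytes), sum(duration):
         kbytes  duration
country                  
BR        14117     352.0
IN         6127      15.0
US        10386     396.0

10210.0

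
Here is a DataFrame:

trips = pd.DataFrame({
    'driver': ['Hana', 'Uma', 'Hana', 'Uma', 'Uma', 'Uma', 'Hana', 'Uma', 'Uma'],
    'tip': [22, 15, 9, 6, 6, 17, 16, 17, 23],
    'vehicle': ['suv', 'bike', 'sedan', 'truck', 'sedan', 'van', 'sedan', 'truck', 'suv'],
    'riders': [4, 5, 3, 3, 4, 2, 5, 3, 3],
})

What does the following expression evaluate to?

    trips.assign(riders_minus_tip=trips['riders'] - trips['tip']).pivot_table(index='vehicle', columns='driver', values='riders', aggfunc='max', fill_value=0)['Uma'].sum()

17

add column riders_minus_tip = trips['riders'] - trips['tip']:
  driver  tip vehicle  riders  riders_minus_tip
0   Hana   22     suv       4               -18
1    Uma   15    bike       5               -10
2   Hana    9   sedan       3                -6
3    Uma    6   truck       3                -3
4    Uma    6   sedan       4                -2
5    Uma   17     van       2               -15
6   Hana   16   sedan       5               -11
7    Uma   17   truck       3               -14
8    Uma   23     suv       3               -20
pivot: rows=vehicle, cols=driver, max(riders):
driver   Hana  Uma
vehicle           
bike        0    5
sedan       5    4
suv         4    3
truck       0    3
van         0    2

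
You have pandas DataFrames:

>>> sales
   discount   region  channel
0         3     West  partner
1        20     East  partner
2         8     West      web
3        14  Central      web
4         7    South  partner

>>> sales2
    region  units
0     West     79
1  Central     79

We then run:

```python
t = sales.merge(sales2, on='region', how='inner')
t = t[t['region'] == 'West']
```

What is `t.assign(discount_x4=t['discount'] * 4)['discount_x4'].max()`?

merge on 'region' (how='inner') → 3 rows:
   discount   region  channel  units
0         3     West  partner     79
1         8     West      web     79
2        14  Central      web     79
filter rows where region == 'West':
   discount region  channel  units
0         3   West  partner     79
1         8   West      web     79
add column discount_x4 = t['discount'] * 4:
   discount region  channel  units  discount_x4
0         3   West  partner     79           12
1         8   West      web     79           32
So max() = 32.

32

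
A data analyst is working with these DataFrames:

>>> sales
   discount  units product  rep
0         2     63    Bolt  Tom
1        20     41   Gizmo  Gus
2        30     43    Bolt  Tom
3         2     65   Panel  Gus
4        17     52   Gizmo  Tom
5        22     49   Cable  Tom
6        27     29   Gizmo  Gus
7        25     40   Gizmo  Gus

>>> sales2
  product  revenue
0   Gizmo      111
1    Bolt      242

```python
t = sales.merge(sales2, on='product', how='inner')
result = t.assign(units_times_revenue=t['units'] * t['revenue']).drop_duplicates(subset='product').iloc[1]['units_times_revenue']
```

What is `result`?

merge on 'product' (how='inner') → 6 rows:
   discount  units product  rep  revenue
0         2     63    Bolt  Tom      242
1        20     41   Gizmo  Gus      111
2        30     43    Bolt  Tom      242
3        17     52   Gizmo  Tom      111
4        27     29   Gizmo  Gus      111
5        25     40   Gizmo  Gus      111
add column units_times_revenue = t['units'] * t['revenue']:
   discount  units product  rep  revenue  units_times_revenue
0         2     63    Bolt  Tom      242                15246
1        20     41   Gizmo  Gus      111                 4551
2        30     43    Bolt  Tom      242                10406
3        17     52   Gizmo  Tom      111                 5772
4        27     29   Gizmo  Gus      111                 3219
5        25     40   Gizmo  Gus      111                 4440
drop duplicate product (keep=first):
   discount  units product  rep  revenue  units_times_revenue
0         2     63    Bolt  Tom      242                15246
1        20     41   Gizmo  Gus      111                 4551
Finally, value at position 1, column 'units_times_revenue' = 4551.

4551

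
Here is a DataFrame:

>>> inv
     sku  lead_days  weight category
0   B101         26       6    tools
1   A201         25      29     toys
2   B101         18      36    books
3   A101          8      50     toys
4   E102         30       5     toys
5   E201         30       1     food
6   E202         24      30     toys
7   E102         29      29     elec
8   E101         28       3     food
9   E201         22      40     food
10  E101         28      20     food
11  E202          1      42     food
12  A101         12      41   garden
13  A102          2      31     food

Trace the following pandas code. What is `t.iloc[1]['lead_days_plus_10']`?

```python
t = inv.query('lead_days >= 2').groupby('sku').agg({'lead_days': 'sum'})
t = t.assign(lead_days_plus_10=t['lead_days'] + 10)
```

12

filter rows where lead_days >= 2:
     sku  lead_days  weight category
0   B101         26       6    tools
1   A201         25      29     toys
2   B101         18      36    books
3   A101          8      50     toys
4   E102         30       5     toys
5   E201         30       1     food
6   E202         24      30     toys
7   E102         29      29     elec
8   E101         28       3     food
9   E201         22      40     food
10  E101         28      20     food
12  A101         12      41   garden
13  A102          2      31     food
group by sku, sum of lead_days:
      lead_days
sku            
A101         20
A102          2
A201         25
B101         44
E101         56
E102         59
E201         52
E202         24
add column lead_days_plus_10 = t['lead_days'] + 10:
      lead_days  lead_days_plus_10
sku                               
A101         20                 30
A102          2                 12
A201         25                 35
B101         44                 54
E101         56                 66
E102         59                 69
E201         52                 62
E202         24                 34
Then the value at position 1, column 'lead_days_plus_10': 12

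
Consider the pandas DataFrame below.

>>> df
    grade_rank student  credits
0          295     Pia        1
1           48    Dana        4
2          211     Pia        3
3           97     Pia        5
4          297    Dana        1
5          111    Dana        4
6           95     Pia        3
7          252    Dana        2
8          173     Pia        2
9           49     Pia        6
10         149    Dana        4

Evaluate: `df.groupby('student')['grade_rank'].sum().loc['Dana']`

group by student, sum of grade_rank:
student
Dana    857
Pia     920
Name: grade_rank, dtype: int64
So loc['Dana'] = 857.

857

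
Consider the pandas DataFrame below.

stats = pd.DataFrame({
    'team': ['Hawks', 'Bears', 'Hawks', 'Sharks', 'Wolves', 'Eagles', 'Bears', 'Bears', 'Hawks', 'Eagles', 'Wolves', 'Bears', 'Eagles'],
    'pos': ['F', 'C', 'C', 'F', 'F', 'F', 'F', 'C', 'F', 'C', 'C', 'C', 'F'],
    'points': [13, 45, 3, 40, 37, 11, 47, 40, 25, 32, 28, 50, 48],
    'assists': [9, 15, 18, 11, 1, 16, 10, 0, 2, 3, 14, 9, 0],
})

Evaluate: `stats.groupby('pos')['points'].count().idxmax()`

group by pos, count of points:
pos
C    6
F    7
Name: points, dtype: int64
Taking the label with the largest value gives F.

F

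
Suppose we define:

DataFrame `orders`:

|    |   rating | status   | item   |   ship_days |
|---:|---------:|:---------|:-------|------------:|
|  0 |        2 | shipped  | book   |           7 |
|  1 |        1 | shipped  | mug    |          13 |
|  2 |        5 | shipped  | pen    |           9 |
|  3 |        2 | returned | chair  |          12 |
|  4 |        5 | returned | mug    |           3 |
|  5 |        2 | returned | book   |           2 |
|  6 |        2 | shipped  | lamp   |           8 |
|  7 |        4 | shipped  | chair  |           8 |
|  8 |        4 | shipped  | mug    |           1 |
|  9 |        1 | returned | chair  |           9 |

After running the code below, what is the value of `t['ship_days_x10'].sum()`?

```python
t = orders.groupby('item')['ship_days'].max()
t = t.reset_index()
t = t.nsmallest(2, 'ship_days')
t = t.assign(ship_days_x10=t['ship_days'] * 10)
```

group by item, max of ship_days:
item
book      7
chair    12
lamp      8
mug      13
pen       9
Name: ship_days, dtype: int64
reset_index():
    item  ship_days
0   book          7
1  chair         12
2   lamp          8
3    mug         13
4    pen          9
take 2 rows with smallest ship_days:
   item  ship_days
0  book          7
2  lamp          8
add column ship_days_x10 = t['ship_days'] * 10:
   item  ship_days  ship_days_x10
0  book          7             70
2  lamp          8             80

150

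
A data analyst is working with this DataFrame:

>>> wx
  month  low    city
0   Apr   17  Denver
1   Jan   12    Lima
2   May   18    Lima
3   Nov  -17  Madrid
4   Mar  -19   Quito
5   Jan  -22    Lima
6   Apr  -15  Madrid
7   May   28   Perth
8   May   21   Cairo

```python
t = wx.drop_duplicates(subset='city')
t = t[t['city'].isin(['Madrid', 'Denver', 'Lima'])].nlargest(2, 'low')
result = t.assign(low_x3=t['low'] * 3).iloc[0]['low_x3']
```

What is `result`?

51

drop duplicate city (keep=first):
  month  low    city
0   Apr   17  Denver
1   Jan   12    Lima
3   Nov  -17  Madrid
4   Mar  -19   Quito
7   May   28   Perth
8   May   21   Cairo
filter rows where city in ['Madrid', 'Denver', 'Lima']:
  month  low    city
0   Apr   17  Denver
1   Jan   12    Lima
3   Nov  -17  Madrid
take 2 rows with largest low:
  month  low    city
0   Apr   17  Denver
1   Jan   12    Lima
add column low_x3 = t['low'] * 3:
  month  low    city  low_x3
0   Apr   17  Denver      51
1   Jan   12    Lima      36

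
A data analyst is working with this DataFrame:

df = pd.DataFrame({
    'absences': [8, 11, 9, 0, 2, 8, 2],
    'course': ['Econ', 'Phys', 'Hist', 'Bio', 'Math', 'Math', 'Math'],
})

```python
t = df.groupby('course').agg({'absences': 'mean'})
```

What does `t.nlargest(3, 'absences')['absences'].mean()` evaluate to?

group by course, mean of absences:
        absences
course          
Bio          0.0
Econ         8.0
Hist         9.0
Math         4.0
Phys        11.0
take 3 rows with largest absences:
        absences
course          
Phys        11.0
Hist         9.0
Econ         8.0
mean of column 'absences' → 9.33333333333

9.33333333333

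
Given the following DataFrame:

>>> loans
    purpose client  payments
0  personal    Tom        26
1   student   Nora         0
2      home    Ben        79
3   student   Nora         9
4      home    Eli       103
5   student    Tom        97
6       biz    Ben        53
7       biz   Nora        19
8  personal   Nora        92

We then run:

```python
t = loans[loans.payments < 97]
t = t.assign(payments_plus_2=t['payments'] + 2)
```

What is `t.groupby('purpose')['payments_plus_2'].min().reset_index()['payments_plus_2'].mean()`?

filter rows where payments < 97:
    purpose client  payments
0  personal    Tom        26
1   student   Nora         0
2      home    Ben        79
3   student   Nora         9
6       biz    Ben        53
7       biz   Nora        19
8  personal   Nora        92
add column payments_plus_2 = t['payments'] + 2:
    purpose client  payments  payments_plus_2
0  personal    Tom        26               28
1   student   Nora         0                2
2      home    Ben        79               81
3   student   Nora         9               11
6       biz    Ben        53               55
7       biz   Nora        19               21
8  personal   Nora        92               94
group by purpose, min of payments_plus_2:
purpose
biz         21
home        81
personal    28
student      2
Name: payments_plus_2, dtype: int64
reset_index():
    purpose  payments_plus_2
0       biz               21
1      home               81
2  personal               28
3   student                2
Finally, mean of column 'payments_plus_2' = 33.0.

33.0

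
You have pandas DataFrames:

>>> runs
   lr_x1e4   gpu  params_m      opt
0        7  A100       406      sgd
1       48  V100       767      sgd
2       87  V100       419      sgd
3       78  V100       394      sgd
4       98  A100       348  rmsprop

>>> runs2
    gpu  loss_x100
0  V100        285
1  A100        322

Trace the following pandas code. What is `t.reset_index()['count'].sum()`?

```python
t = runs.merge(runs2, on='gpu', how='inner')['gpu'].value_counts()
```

merge on 'gpu' (how='inner') → 5 rows:
   lr_x1e4   gpu  params_m      opt  loss_x100
0        7  A100       406      sgd        322
1       48  V100       767      sgd        285
2       87  V100       419      sgd        285
3       78  V100       394      sgd        285
4       98  A100       348  rmsprop        322
value_counts of gpu:
gpu
V100    3
A100    2
Name: count, dtype: int64
reset_index():
    gpu  count
0  V100      3
1  A100      2
Taking the sum of column 'count' gives 5.

5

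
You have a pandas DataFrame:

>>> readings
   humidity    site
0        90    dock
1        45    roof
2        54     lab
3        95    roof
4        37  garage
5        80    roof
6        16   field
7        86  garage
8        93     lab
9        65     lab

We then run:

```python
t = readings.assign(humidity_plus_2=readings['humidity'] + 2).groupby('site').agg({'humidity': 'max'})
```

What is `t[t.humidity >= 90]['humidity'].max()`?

add column humidity_plus_2 = readings['humidity'] + 2:
   humidity    site  humidity_plus_2
0        90    dock               92
1        45    roof               47
2        54     lab               56
3        95    roof               97
4        37  garage               39
5        80    roof               82
6        16   field               18
7        86  garage               88
8        93     lab               95
9        65     lab               67
group by site, max of humidity:
        humidity
site            
dock          90
field         16
garage        86
lab           93
roof          95
filter rows where humidity >= 90:
      humidity
site          
dock        90
lab         93
roof        95
Finally, max of column 'humidity' = 95.

95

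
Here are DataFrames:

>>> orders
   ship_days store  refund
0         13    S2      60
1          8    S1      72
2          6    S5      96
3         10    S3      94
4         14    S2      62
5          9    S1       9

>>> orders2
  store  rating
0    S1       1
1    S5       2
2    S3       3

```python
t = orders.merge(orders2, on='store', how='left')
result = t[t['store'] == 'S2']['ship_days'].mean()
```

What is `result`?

13.5

merge on 'store' (how='left') → 6 rows:
   ship_days store  refund  rating
0         13    S2      60     NaN
1          8    S1      72     1.0
2          6    S5      96     2.0
3         10    S3      94     3.0
4         14    S2      62     NaN
5          9    S1       9     1.0
filter rows where store == 'S2':
   ship_days store  refund  rating
0         13    S2      60     NaN
4         14    S2      62     NaN
mean of column 'ship_days' → 13.5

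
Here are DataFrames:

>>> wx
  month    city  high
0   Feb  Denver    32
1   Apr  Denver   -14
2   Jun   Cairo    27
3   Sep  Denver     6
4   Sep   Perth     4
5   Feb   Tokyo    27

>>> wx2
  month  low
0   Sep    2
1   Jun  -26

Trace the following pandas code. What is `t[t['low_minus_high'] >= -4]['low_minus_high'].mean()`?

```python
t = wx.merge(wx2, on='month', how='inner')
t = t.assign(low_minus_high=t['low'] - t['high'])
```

-3.0

merge on 'month' (how='inner') → 3 rows:
  month    city  high  low
0   Jun   Cairo    27  -26
1   Sep  Denver     6    2
2   Sep   Perth     4    2
add column low_minus_high = t['low'] - t['high']:
  month    city  high  low  low_minus_high
0   Jun   Cairo    27  -26             -53
1   Sep  Denver     6    2              -4
2   Sep   Perth     4    2              -2
filter rows where low_minus_high >= -4:
  month    city  high  low  low_minus_high
1   Sep  Denver     6    2              -4
2   Sep   Perth     4    2              -2
Hence -3.0.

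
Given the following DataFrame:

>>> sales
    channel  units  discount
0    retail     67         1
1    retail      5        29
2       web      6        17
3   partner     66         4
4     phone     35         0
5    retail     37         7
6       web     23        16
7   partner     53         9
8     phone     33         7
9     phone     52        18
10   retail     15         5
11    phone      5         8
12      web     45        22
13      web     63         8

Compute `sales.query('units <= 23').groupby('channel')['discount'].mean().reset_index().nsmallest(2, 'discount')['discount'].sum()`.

filter rows where units <= 23:
   channel  units  discount
1   retail      5        29
2      web      6        17
6      web     23        16
10  retail     15         5
11   phone      5         8
group by channel, mean of discount:
channel
phone      8.0
retail    17.0
web       16.5
Name: discount, dtype: float64
reset_index():
  channel  discount
0   phone       8.0
1  retail      17.0
2     web      16.5
take 2 rows with smallest discount:
  channel  discount
0   phone       8.0
2     web      16.5
Hence 24.5.

24.5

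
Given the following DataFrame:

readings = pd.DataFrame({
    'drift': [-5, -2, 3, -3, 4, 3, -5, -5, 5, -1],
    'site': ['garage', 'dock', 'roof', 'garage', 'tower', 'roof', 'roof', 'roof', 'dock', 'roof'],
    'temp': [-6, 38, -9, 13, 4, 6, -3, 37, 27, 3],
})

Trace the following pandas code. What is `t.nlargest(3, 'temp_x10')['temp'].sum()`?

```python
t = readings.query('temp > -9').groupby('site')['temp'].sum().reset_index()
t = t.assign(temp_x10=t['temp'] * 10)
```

filter rows where temp > -9:
   drift    site  temp
0     -5  garage    -6
1     -2    dock    38
3     -3  garage    13
4      4   tower     4
5      3    roof     6
6     -5    roof    -3
7     -5    roof    37
8      5    dock    27
9     -1    roof     3
group by site, sum of temp:
site
dock      65
garage     7
roof      43
tower      4
Name: temp, dtype: int64
reset_index():
     site  temp
0    dock    65
1  garage     7
2    roof    43
3   tower     4
add column temp_x10 = t['temp'] * 10:
     site  temp  temp_x10
0    dock    65       650
1  garage     7        70
2    roof    43       430
3   tower     4        40
take 3 rows with largest temp_x10:
     site  temp  temp_x10
0    dock    65       650
2    roof    43       430
1  garage     7        70
sum of column 'temp' → 115

115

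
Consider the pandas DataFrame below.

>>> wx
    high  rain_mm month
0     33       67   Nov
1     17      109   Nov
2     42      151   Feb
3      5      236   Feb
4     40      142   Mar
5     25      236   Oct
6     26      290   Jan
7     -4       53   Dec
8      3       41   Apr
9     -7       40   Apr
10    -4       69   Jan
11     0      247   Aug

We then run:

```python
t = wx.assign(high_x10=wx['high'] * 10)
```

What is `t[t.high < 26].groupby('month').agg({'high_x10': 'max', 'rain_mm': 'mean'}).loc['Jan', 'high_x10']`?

add column high_x10 = wx['high'] * 10:
    high  rain_mm month  high_x10
0     33       67   Nov       330
1     17      109   Nov       170
2     42      151   Feb       420
3      5      236   Feb        50
4     40      142   Mar       400
5     25      236   Oct       250
6     26      290   Jan       260
7     -4       53   Dec       -40
8      3       41   Apr        30
9     -7       40   Apr       -70
10    -4       69   Jan       -40
11     0      247   Aug         0
filter rows where high < 26:
    high  rain_mm month  high_x10
1     17      109   Nov       170
3      5      236   Feb        50
5     25      236   Oct       250
7     -4       53   Dec       -40
8      3       41   Apr        30
9     -7       40   Apr       -70
10    -4       69   Jan       -40
11     0      247   Aug         0
group by month: max(high_x10), mean(rain_mm):
       high_x10  rain_mm
month                   
Apr          30     40.5
Aug           0    247.0
Dec         -40     53.0
Feb          50    236.0
Jan         -40     69.0
Nov         170    109.0
Oct         250    236.0
Reading off the value at row 'Jan', column 'high_x10', we get -40.

-40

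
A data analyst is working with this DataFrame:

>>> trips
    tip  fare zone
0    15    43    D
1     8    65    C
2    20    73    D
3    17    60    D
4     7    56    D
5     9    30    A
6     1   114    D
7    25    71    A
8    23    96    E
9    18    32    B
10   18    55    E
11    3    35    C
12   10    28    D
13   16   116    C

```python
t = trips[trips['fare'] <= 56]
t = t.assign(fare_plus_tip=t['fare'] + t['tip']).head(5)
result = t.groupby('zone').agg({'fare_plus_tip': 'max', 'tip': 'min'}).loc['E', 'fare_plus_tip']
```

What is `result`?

73

filter rows where fare <= 56:
    tip  fare zone
0    15    43    D
4     7    56    D
5     9    30    A
9    18    32    B
10   18    55    E
11    3    35    C
12   10    28    D
add column fare_plus_tip = t['fare'] + t['tip']:
    tip  fare zone  fare_plus_tip
0    15    43    D             58
4     7    56    D             63
5     9    30    A             39
9    18    32    B             50
10   18    55    E             73
11    3    35    C             38
12   10    28    D             38
take first 5 rows:
    tip  fare zone  fare_plus_tip
0    15    43    D             58
4     7    56    D             63
5     9    30    A             39
9    18    32    B             50
10   18    55    E             73
group by zone: max(fare_plus_tip), min(tip):
      fare_plus_tip  tip
zone                    
A                39    9
B                50   18
D                63    7
E                73   18
Reading off the value at row 'E', column 'fare_plus_tip', we get 73.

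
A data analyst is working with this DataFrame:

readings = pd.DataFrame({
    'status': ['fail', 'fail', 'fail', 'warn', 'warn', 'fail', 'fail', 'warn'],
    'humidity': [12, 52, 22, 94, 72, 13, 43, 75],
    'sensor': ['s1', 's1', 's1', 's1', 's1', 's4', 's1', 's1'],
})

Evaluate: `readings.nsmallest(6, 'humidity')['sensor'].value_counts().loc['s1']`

5

take 6 rows with smallest humidity:
  status  humidity sensor
0   fail        12     s1
5   fail        13     s4
2   fail        22     s1
6   fail        43     s1
1   fail        52     s1
4   warn        72     s1
value_counts of sensor:
sensor
s1    5
s4    1
Name: count, dtype: int64
Hence 5.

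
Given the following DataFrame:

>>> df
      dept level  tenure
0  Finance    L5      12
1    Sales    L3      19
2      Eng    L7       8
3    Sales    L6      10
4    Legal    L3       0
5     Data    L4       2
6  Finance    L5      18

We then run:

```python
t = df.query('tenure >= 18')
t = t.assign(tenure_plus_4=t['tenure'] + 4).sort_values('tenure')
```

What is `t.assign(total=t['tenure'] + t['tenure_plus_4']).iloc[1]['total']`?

filter rows where tenure >= 18:
      dept level  tenure
1    Sales    L3      19
6  Finance    L5      18
add column tenure_plus_4 = t['tenure'] + 4:
      dept level  tenure  tenure_plus_4
1    Sales    L3      19             23
6  Finance    L5      18             22
sort by tenure:
      dept level  tenure  tenure_plus_4
6  Finance    L5      18             22
1    Sales    L3      19             23
add column total = t['tenure'] + t['tenure_plus_4']:
      dept level  tenure  tenure_plus_4  total
6  Finance    L5      18             22     40
1    Sales    L3      19             23     42

42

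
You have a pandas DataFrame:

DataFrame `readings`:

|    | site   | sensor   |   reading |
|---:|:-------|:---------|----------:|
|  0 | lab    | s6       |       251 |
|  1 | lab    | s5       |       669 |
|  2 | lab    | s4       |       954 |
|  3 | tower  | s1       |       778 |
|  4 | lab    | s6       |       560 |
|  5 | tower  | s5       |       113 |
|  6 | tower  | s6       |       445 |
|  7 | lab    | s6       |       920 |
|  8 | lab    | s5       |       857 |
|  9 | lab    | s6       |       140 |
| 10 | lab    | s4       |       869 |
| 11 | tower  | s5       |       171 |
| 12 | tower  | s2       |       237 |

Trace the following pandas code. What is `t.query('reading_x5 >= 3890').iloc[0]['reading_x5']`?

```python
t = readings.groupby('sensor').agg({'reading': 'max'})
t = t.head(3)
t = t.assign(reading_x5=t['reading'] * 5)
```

group by sensor, max of reading:
        reading
sensor         
s1          778
s2          237
s4          954
s5          857
s6          920
take first 3 rows:
        reading
sensor         
s1          778
s2          237
s4          954
add column reading_x5 = t['reading'] * 5:
        reading  reading_x5
sensor                     
s1          778        3890
s2          237        1185
s4          954        4770
filter rows where reading_x5 >= 3890:
        reading  reading_x5
sensor                     
s1          778        3890
s4          954        4770
Hence 3890.

3890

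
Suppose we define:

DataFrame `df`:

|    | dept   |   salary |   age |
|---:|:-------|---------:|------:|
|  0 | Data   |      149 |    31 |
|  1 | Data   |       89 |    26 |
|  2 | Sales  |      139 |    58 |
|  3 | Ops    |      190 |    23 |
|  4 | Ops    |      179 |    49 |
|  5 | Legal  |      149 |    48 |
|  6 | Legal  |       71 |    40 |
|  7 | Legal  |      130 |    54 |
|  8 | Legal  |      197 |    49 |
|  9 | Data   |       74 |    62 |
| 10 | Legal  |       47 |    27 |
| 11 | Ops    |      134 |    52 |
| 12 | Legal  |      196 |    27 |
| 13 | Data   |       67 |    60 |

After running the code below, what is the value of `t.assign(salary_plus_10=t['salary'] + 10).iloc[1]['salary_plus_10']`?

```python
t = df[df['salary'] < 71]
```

77

filter rows where salary < 71:
     dept  salary  age
10  Legal      47   27
13   Data      67   60
add column salary_plus_10 = t['salary'] + 10:
     dept  salary  age  salary_plus_10
10  Legal      47   27              57
13   Data      67   60              77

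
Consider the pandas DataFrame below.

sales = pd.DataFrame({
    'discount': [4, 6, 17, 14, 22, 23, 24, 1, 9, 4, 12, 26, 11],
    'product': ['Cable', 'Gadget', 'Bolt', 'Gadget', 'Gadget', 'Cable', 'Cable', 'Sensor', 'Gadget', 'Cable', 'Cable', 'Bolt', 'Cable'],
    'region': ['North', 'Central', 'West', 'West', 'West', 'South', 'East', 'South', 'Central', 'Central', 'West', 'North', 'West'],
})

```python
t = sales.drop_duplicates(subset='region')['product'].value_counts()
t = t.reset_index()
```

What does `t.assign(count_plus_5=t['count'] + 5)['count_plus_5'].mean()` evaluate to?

drop duplicate region (keep=first):
   discount product   region
0         4   Cable    North
1         6  Gadget  Central
2        17    Bolt     West
5        23   Cable    South
6        24   Cable     East
value_counts of product:
product
Cable     3
Gadget    1
Bolt      1
Name: count, dtype: int64
reset_index():
  product  count
0   Cable      3
1  Gadget      1
2    Bolt      1
add column count_plus_5 = t['count'] + 5:
  product  count  count_plus_5
0   Cable      3             8
1  Gadget      1             6
2    Bolt      1             6

6.66666666667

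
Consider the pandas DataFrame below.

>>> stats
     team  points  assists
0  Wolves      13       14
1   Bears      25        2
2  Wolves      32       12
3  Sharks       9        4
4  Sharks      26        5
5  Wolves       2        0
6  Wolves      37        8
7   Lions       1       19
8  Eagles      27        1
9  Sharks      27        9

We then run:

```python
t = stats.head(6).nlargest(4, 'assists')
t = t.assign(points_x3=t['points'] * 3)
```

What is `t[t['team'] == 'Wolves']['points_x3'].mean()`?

take first 6 rows:
     team  points  assists
0  Wolves      13       14
1   Bears      25        2
2  Wolves      32       12
3  Sharks       9        4
4  Sharks      26        5
5  Wolves       2        0
take 4 rows with largest assists:
     team  points  assists
0  Wolves      13       14
2  Wolves      32       12
4  Sharks      26        5
3  Sharks       9        4
add column points_x3 = t['points'] * 3:
     team  points  assists  points_x3
0  Wolves      13       14         39
2  Wolves      32       12         96
4  Sharks      26        5         78
3  Sharks       9        4         27
filter rows where team == 'Wolves':
     team  points  assists  points_x3
0  Wolves      13       14         39
2  Wolves      32       12         96
Finally, mean of column 'points_x3' = 67.5.

67.5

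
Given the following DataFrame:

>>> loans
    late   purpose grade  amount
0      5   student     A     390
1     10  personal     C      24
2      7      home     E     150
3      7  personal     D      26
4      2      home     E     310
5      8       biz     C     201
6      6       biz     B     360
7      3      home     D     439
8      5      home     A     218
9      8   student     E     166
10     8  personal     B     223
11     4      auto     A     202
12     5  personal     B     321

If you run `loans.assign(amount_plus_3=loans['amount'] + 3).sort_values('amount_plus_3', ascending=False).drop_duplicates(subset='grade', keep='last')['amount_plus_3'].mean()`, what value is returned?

add column amount_plus_3 = loans['amount'] + 3:
    late   purpose grade  amount  amount_plus_3
0      5   student     A     390            393
1     10  personal     C      24             27
2      7      home     E     150            153
3      7  personal     D      26             29
4      2      home     E     310            313
5      8       biz     C     201            204
6      6       biz     B     360            363
7      3      home     D     439            442
8      5      home     A     218            221
9      8   student     E     166            169
10     8  personal     B     223            226
11     4      auto     A     202            205
12     5  personal     B     321            324
sort by amount_plus_3 descending:
    late   purpose grade  amount  amount_plus_3
7      3      home     D     439            442
0      5   student     A     390            393
6      6       biz     B     360            363
12     5  personal     B     321            324
4      2      home     E     310            313
10     8  personal     B     223            226
8      5      home     A     218            221
11     4      auto     A     202            205
5      8       biz     C     201            204
9      8   student     E     166            169
2      7      home     E     150            153
3      7  personal     D      26             29
1     10  personal     C      24             27
drop duplicate grade (keep=last):
    late   purpose grade  amount  amount_plus_3
10     8  personal     B     223            226
11     4      auto     A     202            205
2      7      home     E     150            153
3      7  personal     D      26             29
1     10  personal     C      24             27

128.0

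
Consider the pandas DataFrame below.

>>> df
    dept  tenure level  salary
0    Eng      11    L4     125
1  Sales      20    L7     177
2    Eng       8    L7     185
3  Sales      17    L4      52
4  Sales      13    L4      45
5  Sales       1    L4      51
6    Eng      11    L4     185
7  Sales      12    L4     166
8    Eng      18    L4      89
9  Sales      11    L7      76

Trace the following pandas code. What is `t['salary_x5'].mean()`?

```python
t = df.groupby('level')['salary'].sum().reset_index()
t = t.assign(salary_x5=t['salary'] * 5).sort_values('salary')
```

2877.5

group by level, sum of salary:
level
L4    713
L7    438
Name: salary, dtype: int64
reset_index():
  level  salary
0    L4     713
1    L7     438
add column salary_x5 = t['salary'] * 5:
  level  salary  salary_x5
0    L4     713       3565
1    L7     438       2190
sort by salary:
  level  salary  salary_x5
1    L7     438       2190
0    L4     713       3565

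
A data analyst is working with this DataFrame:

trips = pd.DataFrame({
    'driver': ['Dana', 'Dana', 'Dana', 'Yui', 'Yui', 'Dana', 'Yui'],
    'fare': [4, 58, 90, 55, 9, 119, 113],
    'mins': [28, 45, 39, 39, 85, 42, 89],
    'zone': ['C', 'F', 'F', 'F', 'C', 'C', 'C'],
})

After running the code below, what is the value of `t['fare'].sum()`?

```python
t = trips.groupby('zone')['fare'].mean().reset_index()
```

group by zone, mean of fare:
zone
C    61.250000
F    67.666667
Name: fare, dtype: float64
reset_index():
  zone       fare
0    C  61.250000
1    F  67.666667
sum of column 'fare' → 128.916666667

128.916666667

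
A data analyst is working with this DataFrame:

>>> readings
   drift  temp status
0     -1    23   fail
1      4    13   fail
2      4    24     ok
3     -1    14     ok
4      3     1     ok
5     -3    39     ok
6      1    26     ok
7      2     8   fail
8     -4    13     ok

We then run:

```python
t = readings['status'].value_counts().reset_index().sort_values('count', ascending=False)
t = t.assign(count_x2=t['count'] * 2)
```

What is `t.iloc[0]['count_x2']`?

12

value_counts of status:
status
ok      6
fail    3
Name: count, dtype: int64
reset_index():
  status  count
0     ok      6
1   fail      3
sort by count descending:
  status  count
0     ok      6
1   fail      3
add column count_x2 = t['count'] * 2:
  status  count  count_x2
0     ok      6        12
1   fail      3         6
The value at position 0, column 'count_x2' is 12.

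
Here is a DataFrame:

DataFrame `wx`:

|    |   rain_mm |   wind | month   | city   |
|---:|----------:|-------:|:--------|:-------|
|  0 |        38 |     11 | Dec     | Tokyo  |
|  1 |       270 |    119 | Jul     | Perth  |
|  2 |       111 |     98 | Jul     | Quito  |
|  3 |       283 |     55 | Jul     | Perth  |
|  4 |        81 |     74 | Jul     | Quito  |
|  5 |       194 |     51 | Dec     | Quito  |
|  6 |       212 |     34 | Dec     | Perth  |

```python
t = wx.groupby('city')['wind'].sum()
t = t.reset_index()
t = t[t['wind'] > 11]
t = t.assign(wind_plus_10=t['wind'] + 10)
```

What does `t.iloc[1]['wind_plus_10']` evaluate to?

233

group by city, sum of wind:
city
Perth    208
Quito    223
Tokyo     11
Name: wind, dtype: int64
reset_index():
    city  wind
0  Perth   208
1  Quito   223
2  Tokyo    11
filter rows where wind > 11:
    city  wind
0  Perth   208
1  Quito   223
add column wind_plus_10 = t['wind'] + 10:
    city  wind  wind_plus_10
0  Perth   208           218
1  Quito   223           233
Hence 233.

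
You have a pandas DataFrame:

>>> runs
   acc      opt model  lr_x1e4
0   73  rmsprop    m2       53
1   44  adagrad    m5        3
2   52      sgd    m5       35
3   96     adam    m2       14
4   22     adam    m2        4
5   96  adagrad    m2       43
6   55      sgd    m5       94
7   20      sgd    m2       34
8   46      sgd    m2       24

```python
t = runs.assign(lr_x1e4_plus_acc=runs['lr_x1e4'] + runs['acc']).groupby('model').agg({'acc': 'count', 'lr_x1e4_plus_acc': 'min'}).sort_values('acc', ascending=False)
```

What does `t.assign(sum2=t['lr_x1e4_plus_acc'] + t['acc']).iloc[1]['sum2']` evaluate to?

50

add column lr_x1e4_plus_acc = runs['lr_x1e4'] + runs['acc']:
   acc      opt model  lr_x1e4  lr_x1e4_plus_acc
0   73  rmsprop    m2       53               126
1   44  adagrad    m5        3                47
2   52      sgd    m5       35                87
3   96     adam    m2       14               110
4   22     adam    m2        4                26
5   96  adagrad    m2       43               139
6   55      sgd    m5       94               149
7   20      sgd    m2       34                54
8   46      sgd    m2       24                70
group by model: count(acc), min(lr_x1e4_plus_acc):
       acc  lr_x1e4_plus_acc
model                       
m2       6                26
m5       3                47
sort by acc descending:
       acc  lr_x1e4_plus_acc
model                       
m2       6                26
m5       3                47
add column sum2 = t['lr_x1e4_plus_acc'] + t['acc']:
       acc  lr_x1e4_plus_acc  sum2
model                             
m2       6                26    32
m5       3                47    50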